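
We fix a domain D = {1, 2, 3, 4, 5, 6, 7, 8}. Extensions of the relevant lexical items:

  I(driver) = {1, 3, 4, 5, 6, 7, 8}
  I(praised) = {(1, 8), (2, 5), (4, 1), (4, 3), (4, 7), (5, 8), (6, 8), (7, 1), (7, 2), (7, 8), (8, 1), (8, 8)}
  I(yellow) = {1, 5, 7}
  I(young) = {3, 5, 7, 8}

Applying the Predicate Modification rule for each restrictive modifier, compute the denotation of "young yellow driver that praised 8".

{5, 7}

⟦that praised 8⟧ = {x : ⟨x, 8⟩ ∈ ⟦praised⟧} = {1, 5, 6, 7, 8}
⟦driver⟧ = {1, 3, 4, 5, 6, 7, 8}
… ∩ ⟦that praised 8⟧ = {1, 3, 4, 5, 6, 7, 8} ∩ {1, 5, 6, 7, 8} = {1, 5, 6, 7, 8}
… ∩ ⟦young⟧ = {1, 5, 6, 7, 8} ∩ {3, 5, 7, 8} = {5, 7, 8}
… ∩ ⟦yellow⟧ = {5, 7, 8} ∩ {1, 5, 7} = {5, 7}
So ⟦young yellow driver that praised 8⟧ = {5, 7}.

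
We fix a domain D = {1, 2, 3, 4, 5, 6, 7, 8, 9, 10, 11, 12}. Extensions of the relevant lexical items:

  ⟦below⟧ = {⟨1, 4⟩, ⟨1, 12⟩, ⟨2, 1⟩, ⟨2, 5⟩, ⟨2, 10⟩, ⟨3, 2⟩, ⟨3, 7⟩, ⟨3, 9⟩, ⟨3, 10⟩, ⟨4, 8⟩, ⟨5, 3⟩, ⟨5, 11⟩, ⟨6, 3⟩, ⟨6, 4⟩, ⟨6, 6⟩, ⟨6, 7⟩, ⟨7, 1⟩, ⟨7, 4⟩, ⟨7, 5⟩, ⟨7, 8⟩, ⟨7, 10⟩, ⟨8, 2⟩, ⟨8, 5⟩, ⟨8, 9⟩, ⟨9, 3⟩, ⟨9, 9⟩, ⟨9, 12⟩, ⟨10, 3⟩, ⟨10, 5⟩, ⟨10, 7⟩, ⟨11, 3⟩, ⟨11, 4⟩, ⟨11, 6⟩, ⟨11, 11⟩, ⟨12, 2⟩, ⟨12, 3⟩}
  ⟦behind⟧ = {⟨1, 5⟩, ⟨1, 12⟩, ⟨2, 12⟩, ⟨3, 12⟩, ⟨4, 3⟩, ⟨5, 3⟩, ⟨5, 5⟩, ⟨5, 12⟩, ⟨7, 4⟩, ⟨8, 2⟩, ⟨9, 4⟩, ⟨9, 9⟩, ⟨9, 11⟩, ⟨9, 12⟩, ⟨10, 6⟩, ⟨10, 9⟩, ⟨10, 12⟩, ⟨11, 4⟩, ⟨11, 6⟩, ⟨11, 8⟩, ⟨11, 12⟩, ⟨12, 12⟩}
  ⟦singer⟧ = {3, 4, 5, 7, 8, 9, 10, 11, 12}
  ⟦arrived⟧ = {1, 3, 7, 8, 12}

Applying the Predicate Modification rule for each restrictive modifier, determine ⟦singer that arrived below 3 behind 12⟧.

⟦that arrived⟧ = ⟦arrived⟧ = {1, 3, 7, 8, 12}
⟦below 3⟧ = {x : ⟨x, 3⟩ ∈ ⟦below⟧} = {5, 6, 9, 10, 11, 12}
⟦behind 12⟧ = {x : ⟨x, 12⟩ ∈ ⟦behind⟧} = {1, 2, 3, 5, 9, 10, 11, 12}
⟦singer⟧ = {3, 4, 5, 7, 8, 9, 10, 11, 12}
… ∩ ⟦that arrived⟧ = {3, 4, 5, 7, 8, 9, 10, 11, 12} ∩ {1, 3, 7, 8, 12} = {3, 7, 8, 12}
… ∩ ⟦below 3⟧ = {3, 7, 8, 12} ∩ {5, 6, 9, 10, 11, 12} = {12}
… ∩ ⟦behind 12⟧ = {12} ∩ {1, 2, 3, 5, 9, 10, 11, 12} = {12}
So ⟦singer that arrived below 3 behind 12⟧ = {12}.

{12}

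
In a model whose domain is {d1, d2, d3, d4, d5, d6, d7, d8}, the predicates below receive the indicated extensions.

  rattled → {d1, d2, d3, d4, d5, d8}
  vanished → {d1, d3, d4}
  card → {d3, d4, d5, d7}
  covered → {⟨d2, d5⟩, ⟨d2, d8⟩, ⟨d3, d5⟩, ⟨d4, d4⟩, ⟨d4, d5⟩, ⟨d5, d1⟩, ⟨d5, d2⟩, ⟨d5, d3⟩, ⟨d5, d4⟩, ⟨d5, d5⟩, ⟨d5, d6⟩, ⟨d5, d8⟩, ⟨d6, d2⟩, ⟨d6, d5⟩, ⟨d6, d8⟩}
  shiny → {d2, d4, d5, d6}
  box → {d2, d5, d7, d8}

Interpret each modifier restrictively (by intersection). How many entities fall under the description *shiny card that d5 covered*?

2

⟦that d5 covered⟧ = {x : ⟨d5, x⟩ ∈ ⟦covered⟧} = {d1, d2, d3, d4, d5, d6, d8}
⟦card⟧ = {d3, d4, d5, d7}
… ∩ ⟦that d5 covered⟧ = {d3, d4, d5, d7} ∩ {d1, d2, d3, d4, d5, d6, d8} = {d3, d4, d5}
… ∩ ⟦shiny⟧ = {d3, d4, d5} ∩ {d2, d4, d5, d6} = {d4, d5}
⟦shiny card that d5 covered⟧ = {d4, d5}, so the cardinality is 2.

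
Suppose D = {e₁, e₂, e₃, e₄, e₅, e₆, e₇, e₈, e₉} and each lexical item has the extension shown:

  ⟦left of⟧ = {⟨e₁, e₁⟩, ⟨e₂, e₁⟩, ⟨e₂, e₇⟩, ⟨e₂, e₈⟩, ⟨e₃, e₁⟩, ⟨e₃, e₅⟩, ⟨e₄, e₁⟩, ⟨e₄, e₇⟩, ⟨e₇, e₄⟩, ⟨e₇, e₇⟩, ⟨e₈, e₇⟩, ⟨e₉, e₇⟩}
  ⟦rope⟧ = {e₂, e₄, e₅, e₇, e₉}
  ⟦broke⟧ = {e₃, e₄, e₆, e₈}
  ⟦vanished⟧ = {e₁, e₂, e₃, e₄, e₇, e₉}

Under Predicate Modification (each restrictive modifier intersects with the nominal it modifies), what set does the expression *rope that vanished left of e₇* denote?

{e₂, e₄, e₇, e₉}

⟦that vanished⟧ = ⟦vanished⟧ = {e₁, e₂, e₃, e₄, e₇, e₉}
⟦left of e₇⟧ = {x : ⟨x, e₇⟩ ∈ ⟦left of⟧} = {e₂, e₄, e₇, e₈, e₉}
⟦rope⟧ = {e₂, e₄, e₅, e₇, e₉}
… ∩ ⟦that vanished⟧ = {e₂, e₄, e₅, e₇, e₉} ∩ {e₁, e₂, e₃, e₄, e₇, e₉} = {e₂, e₄, e₇, e₉}
… ∩ ⟦left of e₇⟧ = {e₂, e₄, e₇, e₉} ∩ {e₂, e₄, e₇, e₈, e₉} = {e₂, e₄, e₇, e₉}
So ⟦rope that vanished left of e₇⟧ = {e₂, e₄, e₇, e₉}.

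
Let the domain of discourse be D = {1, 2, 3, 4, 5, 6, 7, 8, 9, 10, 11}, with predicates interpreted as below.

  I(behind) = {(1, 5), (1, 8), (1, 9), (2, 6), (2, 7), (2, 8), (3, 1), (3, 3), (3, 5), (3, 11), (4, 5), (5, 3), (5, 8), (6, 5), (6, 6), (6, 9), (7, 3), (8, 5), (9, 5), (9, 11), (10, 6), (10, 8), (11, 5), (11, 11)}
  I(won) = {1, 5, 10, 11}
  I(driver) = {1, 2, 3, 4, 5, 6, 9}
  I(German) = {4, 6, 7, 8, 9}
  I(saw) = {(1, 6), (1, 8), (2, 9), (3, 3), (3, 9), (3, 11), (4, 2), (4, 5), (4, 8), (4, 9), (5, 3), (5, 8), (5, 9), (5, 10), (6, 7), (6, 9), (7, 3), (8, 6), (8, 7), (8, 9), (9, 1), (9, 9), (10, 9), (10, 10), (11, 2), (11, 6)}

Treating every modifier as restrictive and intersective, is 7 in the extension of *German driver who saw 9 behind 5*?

no

⟦who saw 9⟧ = {x : ⟨x, 9⟩ ∈ ⟦saw⟧} = {2, 3, 4, 5, 6, 8, 9, 10}
⟦behind 5⟧ = {x : ⟨x, 5⟩ ∈ ⟦behind⟧} = {1, 3, 4, 6, 8, 9, 11}
⟦driver⟧ = {1, 2, 3, 4, 5, 6, 9}
… ∩ ⟦who saw 9⟧ = {1, 2, 3, 4, 5, 6, 9} ∩ {2, 3, 4, 5, 6, 8, 9, 10} = {2, 3, 4, 5, 6, 9}
… ∩ ⟦behind 5⟧ = {2, 3, 4, 5, 6, 9} ∩ {1, 3, 4, 6, 8, 9, 11} = {3, 4, 6, 9}
… ∩ ⟦German⟧ = {3, 4, 6, 9} ∩ {4, 6, 7, 8, 9} = {4, 6, 9}
⟦German driver who saw 9 behind 5⟧ = {4, 6, 9}; 7 ∉ this set.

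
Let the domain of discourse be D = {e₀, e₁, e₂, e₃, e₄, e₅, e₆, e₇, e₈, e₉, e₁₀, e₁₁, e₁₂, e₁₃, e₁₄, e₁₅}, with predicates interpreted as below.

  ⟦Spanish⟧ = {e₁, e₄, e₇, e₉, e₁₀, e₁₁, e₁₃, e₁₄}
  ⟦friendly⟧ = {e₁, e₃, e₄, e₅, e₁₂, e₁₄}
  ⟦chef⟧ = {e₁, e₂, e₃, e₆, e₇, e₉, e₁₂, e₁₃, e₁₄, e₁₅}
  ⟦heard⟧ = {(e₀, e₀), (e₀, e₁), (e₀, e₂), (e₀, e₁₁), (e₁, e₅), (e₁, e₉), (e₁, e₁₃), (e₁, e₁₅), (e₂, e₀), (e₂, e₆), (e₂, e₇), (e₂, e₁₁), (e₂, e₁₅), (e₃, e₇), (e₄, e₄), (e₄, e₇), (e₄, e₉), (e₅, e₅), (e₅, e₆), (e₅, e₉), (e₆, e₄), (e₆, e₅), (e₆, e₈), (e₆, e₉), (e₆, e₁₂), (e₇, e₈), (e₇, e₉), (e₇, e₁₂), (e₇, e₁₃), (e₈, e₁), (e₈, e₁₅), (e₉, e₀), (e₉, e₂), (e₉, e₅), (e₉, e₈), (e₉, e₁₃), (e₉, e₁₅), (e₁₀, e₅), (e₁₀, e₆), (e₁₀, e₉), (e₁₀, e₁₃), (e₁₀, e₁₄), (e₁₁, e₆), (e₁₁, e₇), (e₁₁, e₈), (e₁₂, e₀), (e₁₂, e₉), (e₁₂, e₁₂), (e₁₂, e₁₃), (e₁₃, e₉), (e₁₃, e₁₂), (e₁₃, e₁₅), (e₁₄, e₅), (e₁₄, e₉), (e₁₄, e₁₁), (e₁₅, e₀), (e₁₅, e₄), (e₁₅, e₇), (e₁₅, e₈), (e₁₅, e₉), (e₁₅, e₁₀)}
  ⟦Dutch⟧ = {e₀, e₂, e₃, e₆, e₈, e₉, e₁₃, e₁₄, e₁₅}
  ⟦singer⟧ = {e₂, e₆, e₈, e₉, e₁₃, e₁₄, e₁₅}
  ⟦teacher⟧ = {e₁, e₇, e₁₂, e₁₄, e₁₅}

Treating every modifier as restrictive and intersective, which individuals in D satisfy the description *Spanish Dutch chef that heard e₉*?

⟦that heard e₉⟧ = {x : ⟨x, e₉⟩ ∈ ⟦heard⟧} = {e₁, e₄, e₅, e₆, e₇, e₁₀, e₁₂, e₁₃, e₁₄, e₁₅}
⟦chef⟧ = {e₁, e₂, e₃, e₆, e₇, e₉, e₁₂, e₁₃, e₁₄, e₁₅}
… ∩ ⟦that heard e₉⟧ = {e₁, e₂, e₃, e₆, e₇, e₉, e₁₂, e₁₃, e₁₄, e₁₅} ∩ {e₁, e₄, e₅, e₆, e₇, e₁₀, e₁₂, e₁₃, e₁₄, e₁₅} = {e₁, e₆, e₇, e₁₂, e₁₃, e₁₄, e₁₅}
… ∩ ⟦Spanish⟧ = {e₁, e₆, e₇, e₁₂, e₁₃, e₁₄, e₁₅} ∩ {e₁, e₄, e₇, e₉, e₁₀, e₁₁, e₁₃, e₁₄} = {e₁, e₇, e₁₃, e₁₄}
… ∩ ⟦Dutch⟧ = {e₁, e₇, e₁₃, e₁₄} ∩ {e₀, e₂, e₃, e₆, e₈, e₉, e₁₃, e₁₄, e₁₅} = {e₁₃, e₁₄}
So ⟦Spanish Dutch chef that heard e₉⟧ = {e₁₃, e₁₄}.

{e₁₃, e₁₄}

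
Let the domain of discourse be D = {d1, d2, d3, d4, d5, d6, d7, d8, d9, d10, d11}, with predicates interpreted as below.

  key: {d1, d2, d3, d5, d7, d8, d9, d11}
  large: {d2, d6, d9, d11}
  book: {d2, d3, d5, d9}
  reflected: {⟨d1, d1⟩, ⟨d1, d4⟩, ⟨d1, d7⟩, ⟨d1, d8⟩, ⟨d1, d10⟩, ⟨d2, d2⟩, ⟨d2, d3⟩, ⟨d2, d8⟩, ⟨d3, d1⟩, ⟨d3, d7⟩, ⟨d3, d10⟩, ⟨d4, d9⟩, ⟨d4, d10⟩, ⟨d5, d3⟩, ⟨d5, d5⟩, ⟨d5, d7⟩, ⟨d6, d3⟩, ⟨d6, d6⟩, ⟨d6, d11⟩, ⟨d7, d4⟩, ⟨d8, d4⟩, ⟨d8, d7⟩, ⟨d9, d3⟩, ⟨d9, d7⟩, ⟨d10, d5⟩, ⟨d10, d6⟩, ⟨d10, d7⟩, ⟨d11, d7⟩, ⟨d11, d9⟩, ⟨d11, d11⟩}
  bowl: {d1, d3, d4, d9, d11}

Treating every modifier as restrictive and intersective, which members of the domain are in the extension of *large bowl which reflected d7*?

{d9, d11}

⟦which reflected d7⟧ = {x : ⟨x, d7⟩ ∈ ⟦reflected⟧} = {d1, d3, d5, d8, d9, d10, d11}
⟦bowl⟧ = {d1, d3, d4, d9, d11}
… ∩ ⟦which reflected d7⟧ = {d1, d3, d4, d9, d11} ∩ {d1, d3, d5, d8, d9, d10, d11} = {d1, d3, d9, d11}
… ∩ ⟦large⟧ = {d1, d3, d9, d11} ∩ {d2, d6, d9, d11} = {d9, d11}
So ⟦large bowl which reflected d7⟧ = {d9, d11}.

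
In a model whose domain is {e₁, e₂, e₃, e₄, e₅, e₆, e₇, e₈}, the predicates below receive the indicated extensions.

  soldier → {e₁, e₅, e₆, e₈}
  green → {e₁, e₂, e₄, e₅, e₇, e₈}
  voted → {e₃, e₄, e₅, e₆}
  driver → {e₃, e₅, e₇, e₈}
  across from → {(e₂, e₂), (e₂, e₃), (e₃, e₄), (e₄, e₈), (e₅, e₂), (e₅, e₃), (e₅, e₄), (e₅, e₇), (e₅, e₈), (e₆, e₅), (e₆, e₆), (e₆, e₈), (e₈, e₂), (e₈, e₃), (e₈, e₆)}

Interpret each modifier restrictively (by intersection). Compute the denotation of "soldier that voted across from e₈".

⟦that voted⟧ = ⟦voted⟧ = {e₃, e₄, e₅, e₆}
⟦across from e₈⟧ = {x : ⟨x, e₈⟩ ∈ ⟦across from⟧} = {e₄, e₅, e₆}
⟦soldier⟧ = {e₁, e₅, e₆, e₈}
… ∩ ⟦that voted⟧ = {e₁, e₅, e₆, e₈} ∩ {e₃, e₄, e₅, e₆} = {e₅, e₆}
… ∩ ⟦across from e₈⟧ = {e₅, e₆} ∩ {e₄, e₅, e₆} = {e₅, e₆}
So ⟦soldier that voted across from e₈⟧ = {e₅, e₆}.

{e₅, e₆}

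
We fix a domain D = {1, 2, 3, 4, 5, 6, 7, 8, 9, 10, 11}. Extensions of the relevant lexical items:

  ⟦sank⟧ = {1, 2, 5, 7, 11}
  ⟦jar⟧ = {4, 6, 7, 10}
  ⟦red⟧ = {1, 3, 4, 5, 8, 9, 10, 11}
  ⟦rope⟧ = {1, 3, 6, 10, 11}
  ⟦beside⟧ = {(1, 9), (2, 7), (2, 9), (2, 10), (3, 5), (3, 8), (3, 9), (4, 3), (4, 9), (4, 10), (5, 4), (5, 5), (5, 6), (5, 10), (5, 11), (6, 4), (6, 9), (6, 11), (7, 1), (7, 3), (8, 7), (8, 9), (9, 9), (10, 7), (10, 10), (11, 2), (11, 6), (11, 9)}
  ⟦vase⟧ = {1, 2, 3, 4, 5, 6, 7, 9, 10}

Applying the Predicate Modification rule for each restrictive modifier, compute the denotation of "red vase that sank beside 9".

{1}

⟦that sank⟧ = ⟦sank⟧ = {1, 2, 5, 7, 11}
⟦beside 9⟧ = {x : ⟨x, 9⟩ ∈ ⟦beside⟧} = {1, 2, 3, 4, 6, 8, 9, 11}
⟦vase⟧ = {1, 2, 3, 4, 5, 6, 7, 9, 10}
… ∩ ⟦that sank⟧ = {1, 2, 3, 4, 5, 6, 7, 9, 10} ∩ {1, 2, 5, 7, 11} = {1, 2, 5, 7}
… ∩ ⟦beside 9⟧ = {1, 2, 5, 7} ∩ {1, 2, 3, 4, 6, 8, 9, 11} = {1, 2}
… ∩ ⟦red⟧ = {1, 2} ∩ {1, 3, 4, 5, 8, 9, 10, 11} = {1}
So ⟦red vase that sank beside 9⟧ = {1}.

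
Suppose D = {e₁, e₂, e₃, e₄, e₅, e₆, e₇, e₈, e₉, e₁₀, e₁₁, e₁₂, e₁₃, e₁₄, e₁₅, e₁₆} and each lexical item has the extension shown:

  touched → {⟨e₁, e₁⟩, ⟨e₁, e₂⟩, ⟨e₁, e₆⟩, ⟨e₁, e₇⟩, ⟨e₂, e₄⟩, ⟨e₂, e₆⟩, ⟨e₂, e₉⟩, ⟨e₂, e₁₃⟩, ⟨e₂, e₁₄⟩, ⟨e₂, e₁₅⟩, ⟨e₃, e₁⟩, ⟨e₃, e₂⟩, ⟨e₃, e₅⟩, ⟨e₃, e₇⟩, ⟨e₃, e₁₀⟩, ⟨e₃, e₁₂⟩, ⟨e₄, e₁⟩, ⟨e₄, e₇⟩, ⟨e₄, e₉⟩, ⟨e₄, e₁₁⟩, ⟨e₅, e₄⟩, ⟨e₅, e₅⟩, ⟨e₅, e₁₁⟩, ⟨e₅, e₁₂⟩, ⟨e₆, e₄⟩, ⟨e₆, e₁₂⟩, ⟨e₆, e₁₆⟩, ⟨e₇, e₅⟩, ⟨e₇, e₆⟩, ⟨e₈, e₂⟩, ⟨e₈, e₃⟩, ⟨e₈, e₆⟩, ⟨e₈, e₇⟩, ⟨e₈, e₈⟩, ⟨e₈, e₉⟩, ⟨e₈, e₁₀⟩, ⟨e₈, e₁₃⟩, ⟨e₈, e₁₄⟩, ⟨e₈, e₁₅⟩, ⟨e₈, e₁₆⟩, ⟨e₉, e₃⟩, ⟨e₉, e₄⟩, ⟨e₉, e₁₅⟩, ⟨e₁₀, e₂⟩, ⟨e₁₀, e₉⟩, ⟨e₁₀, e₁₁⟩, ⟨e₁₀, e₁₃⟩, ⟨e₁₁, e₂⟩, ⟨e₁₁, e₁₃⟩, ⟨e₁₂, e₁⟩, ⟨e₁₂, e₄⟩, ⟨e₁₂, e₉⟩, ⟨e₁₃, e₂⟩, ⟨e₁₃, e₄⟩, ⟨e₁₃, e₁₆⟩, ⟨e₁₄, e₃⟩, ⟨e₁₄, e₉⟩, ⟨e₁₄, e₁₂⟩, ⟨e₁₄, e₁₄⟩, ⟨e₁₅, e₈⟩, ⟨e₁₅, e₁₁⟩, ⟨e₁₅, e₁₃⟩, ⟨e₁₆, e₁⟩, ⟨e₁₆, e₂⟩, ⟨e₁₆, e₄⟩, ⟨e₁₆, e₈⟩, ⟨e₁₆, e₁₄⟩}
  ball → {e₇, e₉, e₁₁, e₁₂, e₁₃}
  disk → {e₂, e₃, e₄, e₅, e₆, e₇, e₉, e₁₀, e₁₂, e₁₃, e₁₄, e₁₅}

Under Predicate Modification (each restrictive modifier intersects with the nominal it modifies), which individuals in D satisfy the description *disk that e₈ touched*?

⟦that e₈ touched⟧ = {x : ⟨e₈, x⟩ ∈ ⟦touched⟧} = {e₂, e₃, e₆, e₇, e₈, e₉, e₁₀, e₁₃, e₁₄, e₁₅, e₁₆}
⟦disk⟧ = {e₂, e₃, e₄, e₅, e₆, e₇, e₉, e₁₀, e₁₂, e₁₃, e₁₄, e₁₅}
… ∩ ⟦that e₈ touched⟧ = {e₂, e₃, e₄, e₅, e₆, e₇, e₉, e₁₀, e₁₂, e₁₃, e₁₄, e₁₅} ∩ {e₂, e₃, e₆, e₇, e₈, e₉, e₁₀, e₁₃, e₁₄, e₁₅, e₁₆} = {e₂, e₃, e₆, e₇, e₉, e₁₀, e₁₃, e₁₄, e₁₅}
So ⟦disk that e₈ touched⟧ = {e₂, e₃, e₆, e₇, e₉, e₁₀, e₁₃, e₁₄, e₁₅}.

{e₂, e₃, e₆, e₇, e₉, e₁₀, e₁₃, e₁₄, e₁₅}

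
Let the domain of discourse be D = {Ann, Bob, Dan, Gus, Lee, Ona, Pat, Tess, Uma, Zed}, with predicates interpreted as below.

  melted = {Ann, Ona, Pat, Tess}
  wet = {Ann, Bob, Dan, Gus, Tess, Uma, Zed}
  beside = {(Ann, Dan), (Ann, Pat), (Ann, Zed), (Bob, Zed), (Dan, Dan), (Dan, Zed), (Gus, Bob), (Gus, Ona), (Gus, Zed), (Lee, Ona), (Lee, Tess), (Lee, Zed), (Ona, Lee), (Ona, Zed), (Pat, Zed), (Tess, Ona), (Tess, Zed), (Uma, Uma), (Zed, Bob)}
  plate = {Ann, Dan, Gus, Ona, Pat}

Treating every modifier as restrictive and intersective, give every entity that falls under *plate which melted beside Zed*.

{Ann, Ona, Pat}

⟦which melted⟧ = ⟦melted⟧ = {Ann, Ona, Pat, Tess}
⟦beside Zed⟧ = {x : ⟨x, Zed⟩ ∈ ⟦beside⟧} = {Ann, Bob, Dan, Gus, Lee, Ona, Pat, Tess}
⟦plate⟧ = {Ann, Dan, Gus, Ona, Pat}
… ∩ ⟦which melted⟧ = {Ann, Dan, Gus, Ona, Pat} ∩ {Ann, Ona, Pat, Tess} = {Ann, Ona, Pat}
… ∩ ⟦beside Zed⟧ = {Ann, Ona, Pat} ∩ {Ann, Bob, Dan, Gus, Lee, Ona, Pat, Tess} = {Ann, Ona, Pat}
So ⟦plate which melted beside Zed⟧ = {Ann, Ona, Pat}.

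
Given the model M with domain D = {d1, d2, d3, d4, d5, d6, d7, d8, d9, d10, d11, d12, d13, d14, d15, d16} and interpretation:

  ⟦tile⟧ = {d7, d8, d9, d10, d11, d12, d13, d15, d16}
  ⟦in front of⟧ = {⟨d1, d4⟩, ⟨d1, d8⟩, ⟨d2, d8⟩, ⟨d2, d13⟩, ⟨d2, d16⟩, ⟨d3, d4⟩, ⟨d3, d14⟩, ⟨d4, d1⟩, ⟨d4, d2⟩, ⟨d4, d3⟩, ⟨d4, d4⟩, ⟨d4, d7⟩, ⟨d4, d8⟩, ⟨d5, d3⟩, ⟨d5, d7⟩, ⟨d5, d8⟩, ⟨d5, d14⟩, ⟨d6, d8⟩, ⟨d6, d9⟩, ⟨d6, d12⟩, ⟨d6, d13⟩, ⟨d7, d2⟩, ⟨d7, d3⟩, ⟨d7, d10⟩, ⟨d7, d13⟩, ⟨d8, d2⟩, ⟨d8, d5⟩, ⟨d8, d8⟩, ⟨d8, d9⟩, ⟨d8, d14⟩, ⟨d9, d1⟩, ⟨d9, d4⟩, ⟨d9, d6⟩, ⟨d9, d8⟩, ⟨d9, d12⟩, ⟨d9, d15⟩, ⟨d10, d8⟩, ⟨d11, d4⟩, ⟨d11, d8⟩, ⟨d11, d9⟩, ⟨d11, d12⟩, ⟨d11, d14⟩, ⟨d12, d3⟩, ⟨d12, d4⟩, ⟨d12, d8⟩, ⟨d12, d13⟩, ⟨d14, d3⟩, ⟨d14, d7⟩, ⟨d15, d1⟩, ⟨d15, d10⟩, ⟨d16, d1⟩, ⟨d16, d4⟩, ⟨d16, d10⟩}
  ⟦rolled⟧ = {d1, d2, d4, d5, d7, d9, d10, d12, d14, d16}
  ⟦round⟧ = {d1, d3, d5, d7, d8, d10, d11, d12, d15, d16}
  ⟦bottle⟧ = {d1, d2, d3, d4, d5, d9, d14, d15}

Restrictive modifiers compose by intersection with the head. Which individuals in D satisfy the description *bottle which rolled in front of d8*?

⟦which rolled⟧ = ⟦rolled⟧ = {d1, d2, d4, d5, d7, d9, d10, d12, d14, d16}
⟦in front of d8⟧ = {x : ⟨x, d8⟩ ∈ ⟦in front of⟧} = {d1, d2, d4, d5, d6, d8, d9, d10, d11, d12}
⟦bottle⟧ = {d1, d2, d3, d4, d5, d9, d14, d15}
… ∩ ⟦which rolled⟧ = {d1, d2, d3, d4, d5, d9, d14, d15} ∩ {d1, d2, d4, d5, d7, d9, d10, d12, d14, d16} = {d1, d2, d4, d5, d9, d14}
… ∩ ⟦in front of d8⟧ = {d1, d2, d4, d5, d9, d14} ∩ {d1, d2, d4, d5, d6, d8, d9, d10, d11, d12} = {d1, d2, d4, d5, d9}
So ⟦bottle which rolled in front of d8⟧ = {d1, d2, d4, d5, d9}.

{d1, d2, d4, d5, d9}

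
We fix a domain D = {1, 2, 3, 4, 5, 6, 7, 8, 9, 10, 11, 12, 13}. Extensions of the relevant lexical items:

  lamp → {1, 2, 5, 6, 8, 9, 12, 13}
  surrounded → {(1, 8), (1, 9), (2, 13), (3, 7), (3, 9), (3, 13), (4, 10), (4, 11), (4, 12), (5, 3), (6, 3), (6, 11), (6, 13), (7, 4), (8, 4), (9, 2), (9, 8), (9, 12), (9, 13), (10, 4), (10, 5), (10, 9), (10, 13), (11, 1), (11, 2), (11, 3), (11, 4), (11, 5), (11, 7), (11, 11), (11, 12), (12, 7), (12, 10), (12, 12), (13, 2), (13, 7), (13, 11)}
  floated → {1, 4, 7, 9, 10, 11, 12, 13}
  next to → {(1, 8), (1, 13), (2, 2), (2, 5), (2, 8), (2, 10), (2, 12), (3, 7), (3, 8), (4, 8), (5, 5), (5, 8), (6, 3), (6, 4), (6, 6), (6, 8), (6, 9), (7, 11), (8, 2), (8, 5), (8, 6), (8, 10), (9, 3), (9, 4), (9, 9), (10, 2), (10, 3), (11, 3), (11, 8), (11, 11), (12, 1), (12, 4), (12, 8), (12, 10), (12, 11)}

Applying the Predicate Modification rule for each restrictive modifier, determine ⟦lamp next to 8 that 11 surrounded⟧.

{1, 2, 5, 12}

⟦next to 8⟧ = {x : ⟨x, 8⟩ ∈ ⟦next to⟧} = {1, 2, 3, 4, 5, 6, 11, 12}
⟦that 11 surrounded⟧ = {x : ⟨11, x⟩ ∈ ⟦surrounded⟧} = {1, 2, 3, 4, 5, 7, 11, 12}
⟦lamp⟧ = {1, 2, 5, 6, 8, 9, 12, 13}
… ∩ ⟦next to 8⟧ = {1, 2, 5, 6, 8, 9, 12, 13} ∩ {1, 2, 3, 4, 5, 6, 11, 12} = {1, 2, 5, 6, 12}
… ∩ ⟦that 11 surrounded⟧ = {1, 2, 5, 6, 12} ∩ {1, 2, 3, 4, 5, 7, 11, 12} = {1, 2, 5, 12}
So ⟦lamp next to 8 that 11 surrounded⟧ = {1, 2, 5, 12}.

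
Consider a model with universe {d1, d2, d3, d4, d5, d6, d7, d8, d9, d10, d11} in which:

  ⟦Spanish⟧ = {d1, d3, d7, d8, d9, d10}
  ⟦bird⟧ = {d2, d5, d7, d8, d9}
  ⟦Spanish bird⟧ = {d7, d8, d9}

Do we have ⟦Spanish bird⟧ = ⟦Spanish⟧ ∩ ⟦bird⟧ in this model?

yes

⟦Spanish⟧ ∩ ⟦bird⟧ = {d1, d3, d7, d8, d9, d10} ∩ {d2, d5, d7, d8, d9} = {d7, d8, d9}
Observed ⟦Spanish bird⟧ = {d7, d8, d9}.
These coincide, so the modifier is intersective here.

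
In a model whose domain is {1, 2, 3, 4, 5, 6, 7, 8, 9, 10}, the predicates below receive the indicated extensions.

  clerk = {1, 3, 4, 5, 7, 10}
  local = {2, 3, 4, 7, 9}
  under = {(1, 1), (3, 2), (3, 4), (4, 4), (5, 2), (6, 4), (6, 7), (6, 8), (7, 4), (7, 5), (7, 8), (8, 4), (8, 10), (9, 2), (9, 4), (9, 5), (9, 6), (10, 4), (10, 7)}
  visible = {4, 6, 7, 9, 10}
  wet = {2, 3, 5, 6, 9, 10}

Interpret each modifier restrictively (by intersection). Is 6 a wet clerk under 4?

no

⟦under 4⟧ = {x : ⟨x, 4⟩ ∈ ⟦under⟧} = {3, 4, 6, 7, 8, 9, 10}
⟦clerk⟧ = {1, 3, 4, 5, 7, 10}
… ∩ ⟦under 4⟧ = {1, 3, 4, 5, 7, 10} ∩ {3, 4, 6, 7, 8, 9, 10} = {3, 4, 7, 10}
… ∩ ⟦wet⟧ = {3, 4, 7, 10} ∩ {2, 3, 5, 6, 9, 10} = {3, 10}
⟦wet clerk under 4⟧ = {3, 10}; 6 ∉ this set.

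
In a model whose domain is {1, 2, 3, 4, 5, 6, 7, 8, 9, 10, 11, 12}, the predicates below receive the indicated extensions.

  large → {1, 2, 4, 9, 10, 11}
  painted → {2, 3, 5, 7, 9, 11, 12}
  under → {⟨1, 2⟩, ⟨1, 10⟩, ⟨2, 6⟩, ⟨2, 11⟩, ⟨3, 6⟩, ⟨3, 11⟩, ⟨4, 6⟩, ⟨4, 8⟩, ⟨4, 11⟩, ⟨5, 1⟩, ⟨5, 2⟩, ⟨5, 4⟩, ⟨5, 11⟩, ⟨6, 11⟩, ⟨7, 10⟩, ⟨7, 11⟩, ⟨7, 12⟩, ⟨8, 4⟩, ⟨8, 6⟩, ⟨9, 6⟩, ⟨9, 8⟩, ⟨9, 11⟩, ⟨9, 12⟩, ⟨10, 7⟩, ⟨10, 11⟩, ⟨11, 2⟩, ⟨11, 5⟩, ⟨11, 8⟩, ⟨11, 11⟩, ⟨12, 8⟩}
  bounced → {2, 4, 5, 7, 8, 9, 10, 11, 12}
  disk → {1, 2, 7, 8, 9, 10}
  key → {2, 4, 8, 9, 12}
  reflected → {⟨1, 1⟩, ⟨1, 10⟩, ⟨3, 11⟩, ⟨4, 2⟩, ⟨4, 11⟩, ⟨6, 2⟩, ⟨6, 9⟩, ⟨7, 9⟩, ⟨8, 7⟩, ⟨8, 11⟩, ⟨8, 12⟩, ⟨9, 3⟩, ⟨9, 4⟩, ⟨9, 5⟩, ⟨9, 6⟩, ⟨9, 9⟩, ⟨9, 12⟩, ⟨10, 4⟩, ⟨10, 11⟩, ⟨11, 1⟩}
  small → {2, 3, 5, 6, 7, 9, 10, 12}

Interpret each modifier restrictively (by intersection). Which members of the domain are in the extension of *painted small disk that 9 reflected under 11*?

{9}

⟦that 9 reflected⟧ = {x : ⟨9, x⟩ ∈ ⟦reflected⟧} = {3, 4, 5, 6, 9, 12}
⟦under 11⟧ = {x : ⟨x, 11⟩ ∈ ⟦under⟧} = {2, 3, 4, 5, 6, 7, 9, 10, 11}
⟦disk⟧ = {1, 2, 7, 8, 9, 10}
… ∩ ⟦that 9 reflected⟧ = {1, 2, 7, 8, 9, 10} ∩ {3, 4, 5, 6, 9, 12} = {9}
… ∩ ⟦under 11⟧ = {9} ∩ {2, 3, 4, 5, 6, 7, 9, 10, 11} = {9}
… ∩ ⟦painted⟧ = {9} ∩ {2, 3, 5, 7, 9, 11, 12} = {9}
… ∩ ⟦small⟧ = {9} ∩ {2, 3, 5, 6, 7, 9, 10, 12} = {9}
So ⟦painted small disk that 9 reflected under 11⟧ = {9}.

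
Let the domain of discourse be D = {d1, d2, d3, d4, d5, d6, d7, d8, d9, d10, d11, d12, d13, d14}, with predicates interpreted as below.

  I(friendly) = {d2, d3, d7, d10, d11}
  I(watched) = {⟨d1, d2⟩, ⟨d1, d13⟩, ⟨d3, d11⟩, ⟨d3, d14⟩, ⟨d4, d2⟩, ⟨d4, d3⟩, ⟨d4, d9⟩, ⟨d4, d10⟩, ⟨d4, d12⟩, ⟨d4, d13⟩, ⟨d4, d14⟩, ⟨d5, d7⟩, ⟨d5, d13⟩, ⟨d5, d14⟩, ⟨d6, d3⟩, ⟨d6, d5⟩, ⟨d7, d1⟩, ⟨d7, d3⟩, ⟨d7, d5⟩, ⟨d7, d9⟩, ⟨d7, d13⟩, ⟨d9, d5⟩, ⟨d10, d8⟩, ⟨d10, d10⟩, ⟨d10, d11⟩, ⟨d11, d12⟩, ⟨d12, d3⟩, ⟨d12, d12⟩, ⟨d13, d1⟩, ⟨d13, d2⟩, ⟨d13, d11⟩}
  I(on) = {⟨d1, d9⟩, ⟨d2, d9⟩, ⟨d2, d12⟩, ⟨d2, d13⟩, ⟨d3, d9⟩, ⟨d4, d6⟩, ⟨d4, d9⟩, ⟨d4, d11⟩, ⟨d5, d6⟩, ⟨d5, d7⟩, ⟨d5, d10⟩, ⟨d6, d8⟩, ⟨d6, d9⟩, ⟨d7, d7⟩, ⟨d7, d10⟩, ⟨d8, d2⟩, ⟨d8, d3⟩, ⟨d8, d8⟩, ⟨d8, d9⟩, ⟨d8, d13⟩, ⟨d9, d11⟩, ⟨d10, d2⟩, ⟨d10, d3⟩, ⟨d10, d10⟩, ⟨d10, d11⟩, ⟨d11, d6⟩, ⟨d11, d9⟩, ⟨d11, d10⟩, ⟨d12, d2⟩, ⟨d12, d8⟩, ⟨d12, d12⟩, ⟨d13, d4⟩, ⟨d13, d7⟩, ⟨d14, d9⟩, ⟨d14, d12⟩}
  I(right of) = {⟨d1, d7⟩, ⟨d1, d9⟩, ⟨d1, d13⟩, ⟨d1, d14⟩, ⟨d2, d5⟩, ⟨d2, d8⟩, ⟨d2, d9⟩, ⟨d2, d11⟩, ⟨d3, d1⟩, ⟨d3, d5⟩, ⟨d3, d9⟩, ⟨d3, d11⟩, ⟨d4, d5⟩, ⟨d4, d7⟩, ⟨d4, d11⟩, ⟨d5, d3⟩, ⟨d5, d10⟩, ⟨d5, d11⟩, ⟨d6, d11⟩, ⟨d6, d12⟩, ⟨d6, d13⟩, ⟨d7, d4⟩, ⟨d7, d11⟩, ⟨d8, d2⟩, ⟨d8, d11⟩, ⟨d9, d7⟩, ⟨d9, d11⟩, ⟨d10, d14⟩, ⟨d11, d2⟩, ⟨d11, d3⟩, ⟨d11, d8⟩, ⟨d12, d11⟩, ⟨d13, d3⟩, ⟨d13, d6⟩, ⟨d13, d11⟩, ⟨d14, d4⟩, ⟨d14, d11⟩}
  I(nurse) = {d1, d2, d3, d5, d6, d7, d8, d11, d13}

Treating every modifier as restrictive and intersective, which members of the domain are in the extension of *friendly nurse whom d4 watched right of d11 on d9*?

{d2, d3}

⟦whom d4 watched⟧ = {x : ⟨d4, x⟩ ∈ ⟦watched⟧} = {d2, d3, d9, d10, d12, d13, d14}
⟦right of d11⟧ = {x : ⟨x, d11⟩ ∈ ⟦right of⟧} = {d2, d3, d4, d5, d6, d7, d8, d9, d12, d13, d14}
⟦on d9⟧ = {x : ⟨x, d9⟩ ∈ ⟦on⟧} = {d1, d2, d3, d4, d6, d8, d11, d14}
⟦nurse⟧ = {d1, d2, d3, d5, d6, d7, d8, d11, d13}
… ∩ ⟦whom d4 watched⟧ = {d1, d2, d3, d5, d6, d7, d8, d11, d13} ∩ {d2, d3, d9, d10, d12, d13, d14} = {d2, d3, d13}
… ∩ ⟦right of d11⟧ = {d2, d3, d13} ∩ {d2, d3, d4, d5, d6, d7, d8, d9, d12, d13, d14} = {d2, d3, d13}
… ∩ ⟦on d9⟧ = {d2, d3, d13} ∩ {d1, d2, d3, d4, d6, d8, d11, d14} = {d2, d3}
… ∩ ⟦friendly⟧ = {d2, d3} ∩ {d2, d3, d7, d10, d11} = {d2, d3}
So ⟦friendly nurse whom d4 watched right of d11 on d9⟧ = {d2, d3}.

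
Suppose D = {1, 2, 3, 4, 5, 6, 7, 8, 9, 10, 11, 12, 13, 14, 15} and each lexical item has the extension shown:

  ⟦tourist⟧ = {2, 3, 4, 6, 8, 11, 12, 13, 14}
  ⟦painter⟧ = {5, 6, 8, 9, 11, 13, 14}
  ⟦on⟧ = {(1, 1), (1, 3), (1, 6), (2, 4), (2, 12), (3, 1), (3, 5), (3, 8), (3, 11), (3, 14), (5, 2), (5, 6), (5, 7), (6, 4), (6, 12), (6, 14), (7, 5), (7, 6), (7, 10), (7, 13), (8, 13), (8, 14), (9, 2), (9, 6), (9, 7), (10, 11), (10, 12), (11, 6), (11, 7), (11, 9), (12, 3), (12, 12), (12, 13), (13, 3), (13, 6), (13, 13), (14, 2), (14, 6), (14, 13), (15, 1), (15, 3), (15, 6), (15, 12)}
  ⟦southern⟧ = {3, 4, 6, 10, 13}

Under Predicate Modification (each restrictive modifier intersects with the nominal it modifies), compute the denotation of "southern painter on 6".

⟦on 6⟧ = {x : ⟨x, 6⟩ ∈ ⟦on⟧} = {1, 5, 7, 9, 11, 13, 14, 15}
⟦painter⟧ = {5, 6, 8, 9, 11, 13, 14}
… ∩ ⟦on 6⟧ = {5, 6, 8, 9, 11, 13, 14} ∩ {1, 5, 7, 9, 11, 13, 14, 15} = {5, 9, 11, 13, 14}
… ∩ ⟦southern⟧ = {5, 9, 11, 13, 14} ∩ {3, 4, 6, 10, 13} = {13}
So ⟦southern painter on 6⟧ = {13}.

{13}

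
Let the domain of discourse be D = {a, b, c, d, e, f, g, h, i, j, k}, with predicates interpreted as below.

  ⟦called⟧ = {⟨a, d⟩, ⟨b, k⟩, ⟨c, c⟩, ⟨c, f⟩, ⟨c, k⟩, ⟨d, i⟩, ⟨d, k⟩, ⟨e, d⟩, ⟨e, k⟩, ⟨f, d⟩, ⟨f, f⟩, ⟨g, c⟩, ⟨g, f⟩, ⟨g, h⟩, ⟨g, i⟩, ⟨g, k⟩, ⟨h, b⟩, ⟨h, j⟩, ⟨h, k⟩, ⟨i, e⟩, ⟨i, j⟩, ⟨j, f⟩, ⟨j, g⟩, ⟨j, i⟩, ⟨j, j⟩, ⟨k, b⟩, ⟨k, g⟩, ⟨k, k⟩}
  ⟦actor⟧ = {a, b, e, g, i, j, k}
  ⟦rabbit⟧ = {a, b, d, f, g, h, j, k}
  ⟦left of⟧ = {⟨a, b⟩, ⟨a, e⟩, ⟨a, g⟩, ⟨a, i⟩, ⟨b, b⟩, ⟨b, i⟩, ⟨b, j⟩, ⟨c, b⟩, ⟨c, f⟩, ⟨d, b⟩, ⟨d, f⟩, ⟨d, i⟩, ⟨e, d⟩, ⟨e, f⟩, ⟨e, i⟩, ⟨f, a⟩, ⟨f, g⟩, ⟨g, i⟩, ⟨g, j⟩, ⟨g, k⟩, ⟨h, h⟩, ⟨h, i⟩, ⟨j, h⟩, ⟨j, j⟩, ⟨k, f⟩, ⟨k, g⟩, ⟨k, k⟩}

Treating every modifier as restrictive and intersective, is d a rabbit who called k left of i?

⟦who called k⟧ = {x : ⟨x, k⟩ ∈ ⟦called⟧} = {b, c, d, e, g, h, k}
⟦left of i⟧ = {x : ⟨x, i⟩ ∈ ⟦left of⟧} = {a, b, d, e, g, h}
⟦rabbit⟧ = {a, b, d, f, g, h, j, k}
… ∩ ⟦who called k⟧ = {a, b, d, f, g, h, j, k} ∩ {b, c, d, e, g, h, k} = {b, d, g, h, k}
… ∩ ⟦left of i⟧ = {b, d, g, h, k} ∩ {a, b, d, e, g, h} = {b, d, g, h}
⟦rabbit who called k left of i⟧ = {b, d, g, h}; d ∈ this set.

yes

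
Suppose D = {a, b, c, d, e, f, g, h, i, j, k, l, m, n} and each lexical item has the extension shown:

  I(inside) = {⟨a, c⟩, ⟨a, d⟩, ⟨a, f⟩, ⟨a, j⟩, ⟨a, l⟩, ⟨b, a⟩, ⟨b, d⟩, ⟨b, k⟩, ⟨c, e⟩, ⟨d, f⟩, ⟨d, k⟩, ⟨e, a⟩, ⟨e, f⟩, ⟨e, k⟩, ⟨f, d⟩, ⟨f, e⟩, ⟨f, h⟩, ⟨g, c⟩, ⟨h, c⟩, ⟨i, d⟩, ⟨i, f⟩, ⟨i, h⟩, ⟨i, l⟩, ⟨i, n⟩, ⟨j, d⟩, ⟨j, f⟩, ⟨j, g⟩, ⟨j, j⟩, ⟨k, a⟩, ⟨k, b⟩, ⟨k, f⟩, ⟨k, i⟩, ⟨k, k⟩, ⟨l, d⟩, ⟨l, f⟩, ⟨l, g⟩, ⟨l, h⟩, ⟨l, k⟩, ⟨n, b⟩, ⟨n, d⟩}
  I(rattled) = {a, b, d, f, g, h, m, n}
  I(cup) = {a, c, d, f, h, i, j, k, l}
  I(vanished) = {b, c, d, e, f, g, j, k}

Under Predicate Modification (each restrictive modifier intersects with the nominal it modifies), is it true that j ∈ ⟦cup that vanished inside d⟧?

⟦that vanished⟧ = ⟦vanished⟧ = {b, c, d, e, f, g, j, k}
⟦inside d⟧ = {x : ⟨x, d⟩ ∈ ⟦inside⟧} = {a, b, f, i, j, l, n}
⟦cup⟧ = {a, c, d, f, h, i, j, k, l}
… ∩ ⟦that vanished⟧ = {a, c, d, f, h, i, j, k, l} ∩ {b, c, d, e, f, g, j, k} = {c, d, f, j, k}
… ∩ ⟦inside d⟧ = {c, d, f, j, k} ∩ {a, b, f, i, j, l, n} = {f, j}
⟦cup that vanished inside d⟧ = {f, j}; j ∈ this set.

yes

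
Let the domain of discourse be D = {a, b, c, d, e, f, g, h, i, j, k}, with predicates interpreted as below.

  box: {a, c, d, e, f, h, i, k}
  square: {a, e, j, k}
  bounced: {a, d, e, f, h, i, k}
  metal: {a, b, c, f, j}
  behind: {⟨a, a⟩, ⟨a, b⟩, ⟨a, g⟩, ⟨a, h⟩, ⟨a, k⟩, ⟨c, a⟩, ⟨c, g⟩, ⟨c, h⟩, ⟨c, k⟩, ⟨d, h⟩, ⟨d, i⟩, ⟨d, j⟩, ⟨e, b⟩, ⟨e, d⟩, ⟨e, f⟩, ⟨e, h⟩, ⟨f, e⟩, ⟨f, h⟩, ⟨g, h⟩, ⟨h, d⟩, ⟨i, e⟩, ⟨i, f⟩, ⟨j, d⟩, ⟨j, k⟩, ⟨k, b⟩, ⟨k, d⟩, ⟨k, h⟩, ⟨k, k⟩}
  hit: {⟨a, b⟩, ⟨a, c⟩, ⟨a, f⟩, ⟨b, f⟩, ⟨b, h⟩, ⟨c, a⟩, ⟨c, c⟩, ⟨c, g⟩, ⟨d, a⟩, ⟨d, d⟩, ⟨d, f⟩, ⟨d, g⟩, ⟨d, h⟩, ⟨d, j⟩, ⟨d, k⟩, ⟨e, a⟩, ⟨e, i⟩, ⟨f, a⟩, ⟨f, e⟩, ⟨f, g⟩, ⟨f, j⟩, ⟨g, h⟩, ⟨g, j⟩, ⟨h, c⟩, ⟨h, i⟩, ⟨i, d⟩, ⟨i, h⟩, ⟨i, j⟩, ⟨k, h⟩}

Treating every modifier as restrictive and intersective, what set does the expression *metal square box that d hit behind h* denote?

{a}

⟦that d hit⟧ = {x : ⟨d, x⟩ ∈ ⟦hit⟧} = {a, d, f, g, h, j, k}
⟦behind h⟧ = {x : ⟨x, h⟩ ∈ ⟦behind⟧} = {a, c, d, e, f, g, k}
⟦box⟧ = {a, c, d, e, f, h, i, k}
… ∩ ⟦that d hit⟧ = {a, c, d, e, f, h, i, k} ∩ {a, d, f, g, h, j, k} = {a, d, f, h, k}
… ∩ ⟦behind h⟧ = {a, d, f, h, k} ∩ {a, c, d, e, f, g, k} = {a, d, f, k}
… ∩ ⟦metal⟧ = {a, d, f, k} ∩ {a, b, c, f, j} = {a, f}
… ∩ ⟦square⟧ = {a, f} ∩ {a, e, j, k} = {a}
So ⟦metal square box that d hit behind h⟧ = {a}.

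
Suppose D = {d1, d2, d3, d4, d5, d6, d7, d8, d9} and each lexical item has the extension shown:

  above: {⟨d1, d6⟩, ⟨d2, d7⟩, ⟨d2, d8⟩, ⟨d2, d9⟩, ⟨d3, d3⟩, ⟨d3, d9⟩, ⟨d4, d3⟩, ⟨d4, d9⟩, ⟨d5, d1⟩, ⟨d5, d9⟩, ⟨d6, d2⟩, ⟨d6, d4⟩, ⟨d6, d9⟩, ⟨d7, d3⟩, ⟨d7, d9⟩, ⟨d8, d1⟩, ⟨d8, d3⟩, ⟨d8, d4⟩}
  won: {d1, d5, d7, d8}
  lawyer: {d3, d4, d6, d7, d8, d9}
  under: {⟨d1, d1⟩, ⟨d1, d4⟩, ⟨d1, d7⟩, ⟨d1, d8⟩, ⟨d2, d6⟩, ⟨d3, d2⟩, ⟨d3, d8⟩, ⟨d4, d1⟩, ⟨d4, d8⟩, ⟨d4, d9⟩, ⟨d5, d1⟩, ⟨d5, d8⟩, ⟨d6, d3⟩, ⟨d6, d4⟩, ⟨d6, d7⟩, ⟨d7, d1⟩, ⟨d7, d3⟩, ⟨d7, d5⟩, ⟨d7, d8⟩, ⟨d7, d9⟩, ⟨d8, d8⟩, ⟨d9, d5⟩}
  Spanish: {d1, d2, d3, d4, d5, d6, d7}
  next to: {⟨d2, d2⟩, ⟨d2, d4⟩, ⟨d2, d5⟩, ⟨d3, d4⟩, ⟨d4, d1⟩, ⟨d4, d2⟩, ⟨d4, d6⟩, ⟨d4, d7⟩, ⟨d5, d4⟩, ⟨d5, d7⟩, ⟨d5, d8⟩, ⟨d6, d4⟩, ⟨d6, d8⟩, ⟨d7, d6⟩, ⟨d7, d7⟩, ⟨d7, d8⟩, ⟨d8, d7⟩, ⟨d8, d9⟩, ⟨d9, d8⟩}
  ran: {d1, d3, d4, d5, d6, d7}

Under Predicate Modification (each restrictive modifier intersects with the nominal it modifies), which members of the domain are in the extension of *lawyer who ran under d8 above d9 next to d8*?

{d7}

⟦who ran⟧ = ⟦ran⟧ = {d1, d3, d4, d5, d6, d7}
⟦under d8⟧ = {x : ⟨x, d8⟩ ∈ ⟦under⟧} = {d1, d3, d4, d5, d7, d8}
⟦above d9⟧ = {x : ⟨x, d9⟩ ∈ ⟦above⟧} = {d2, d3, d4, d5, d6, d7}
⟦next to d8⟧ = {x : ⟨x, d8⟩ ∈ ⟦next to⟧} = {d5, d6, d7, d9}
⟦lawyer⟧ = {d3, d4, d6, d7, d8, d9}
… ∩ ⟦who ran⟧ = {d3, d4, d6, d7, d8, d9} ∩ {d1, d3, d4, d5, d6, d7} = {d3, d4, d6, d7}
… ∩ ⟦under d8⟧ = {d3, d4, d6, d7} ∩ {d1, d3, d4, d5, d7, d8} = {d3, d4, d7}
… ∩ ⟦above d9⟧ = {d3, d4, d7} ∩ {d2, d3, d4, d5, d6, d7} = {d3, d4, d7}
… ∩ ⟦next to d8⟧ = {d3, d4, d7} ∩ {d5, d6, d7, d9} = {d7}
So ⟦lawyer who ran under d8 above d9 next to d8⟧ = {d7}.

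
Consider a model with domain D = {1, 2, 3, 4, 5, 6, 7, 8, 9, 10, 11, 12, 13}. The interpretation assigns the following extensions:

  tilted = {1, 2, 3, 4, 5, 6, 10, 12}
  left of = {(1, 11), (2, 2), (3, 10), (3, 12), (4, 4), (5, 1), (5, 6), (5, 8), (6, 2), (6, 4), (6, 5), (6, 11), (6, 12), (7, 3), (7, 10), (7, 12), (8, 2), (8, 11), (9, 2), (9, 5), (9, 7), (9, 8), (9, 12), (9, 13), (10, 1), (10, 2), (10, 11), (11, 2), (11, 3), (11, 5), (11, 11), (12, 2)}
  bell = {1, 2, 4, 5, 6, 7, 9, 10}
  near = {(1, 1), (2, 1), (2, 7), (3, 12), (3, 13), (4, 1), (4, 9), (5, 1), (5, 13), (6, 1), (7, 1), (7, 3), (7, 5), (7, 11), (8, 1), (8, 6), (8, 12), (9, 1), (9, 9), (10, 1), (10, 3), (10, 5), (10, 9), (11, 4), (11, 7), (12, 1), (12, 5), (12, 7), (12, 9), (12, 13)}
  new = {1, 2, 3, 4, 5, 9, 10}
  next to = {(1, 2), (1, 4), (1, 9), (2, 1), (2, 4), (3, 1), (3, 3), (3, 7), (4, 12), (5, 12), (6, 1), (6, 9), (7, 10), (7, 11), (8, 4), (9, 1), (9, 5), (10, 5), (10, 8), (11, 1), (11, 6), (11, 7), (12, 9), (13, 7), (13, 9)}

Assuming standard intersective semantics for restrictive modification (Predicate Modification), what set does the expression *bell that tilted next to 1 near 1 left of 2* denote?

{2, 6}

⟦that tilted⟧ = ⟦tilted⟧ = {1, 2, 3, 4, 5, 6, 10, 12}
⟦next to 1⟧ = {x : ⟨x, 1⟩ ∈ ⟦next to⟧} = {2, 3, 6, 9, 11}
⟦near 1⟧ = {x : ⟨x, 1⟩ ∈ ⟦near⟧} = {1, 2, 4, 5, 6, 7, 8, 9, 10, 12}
⟦left of 2⟧ = {x : ⟨x, 2⟩ ∈ ⟦left of⟧} = {2, 6, 8, 9, 10, 11, 12}
⟦bell⟧ = {1, 2, 4, 5, 6, 7, 9, 10}
… ∩ ⟦that tilted⟧ = {1, 2, 4, 5, 6, 7, 9, 10} ∩ {1, 2, 3, 4, 5, 6, 10, 12} = {1, 2, 4, 5, 6, 10}
… ∩ ⟦next to 1⟧ = {1, 2, 4, 5, 6, 10} ∩ {2, 3, 6, 9, 11} = {2, 6}
… ∩ ⟦near 1⟧ = {2, 6} ∩ {1, 2, 4, 5, 6, 7, 8, 9, 10, 12} = {2, 6}
… ∩ ⟦left of 2⟧ = {2, 6} ∩ {2, 6, 8, 9, 10, 11, 12} = {2, 6}
So ⟦bell that tilted next to 1 near 1 left of 2⟧ = {2, 6}.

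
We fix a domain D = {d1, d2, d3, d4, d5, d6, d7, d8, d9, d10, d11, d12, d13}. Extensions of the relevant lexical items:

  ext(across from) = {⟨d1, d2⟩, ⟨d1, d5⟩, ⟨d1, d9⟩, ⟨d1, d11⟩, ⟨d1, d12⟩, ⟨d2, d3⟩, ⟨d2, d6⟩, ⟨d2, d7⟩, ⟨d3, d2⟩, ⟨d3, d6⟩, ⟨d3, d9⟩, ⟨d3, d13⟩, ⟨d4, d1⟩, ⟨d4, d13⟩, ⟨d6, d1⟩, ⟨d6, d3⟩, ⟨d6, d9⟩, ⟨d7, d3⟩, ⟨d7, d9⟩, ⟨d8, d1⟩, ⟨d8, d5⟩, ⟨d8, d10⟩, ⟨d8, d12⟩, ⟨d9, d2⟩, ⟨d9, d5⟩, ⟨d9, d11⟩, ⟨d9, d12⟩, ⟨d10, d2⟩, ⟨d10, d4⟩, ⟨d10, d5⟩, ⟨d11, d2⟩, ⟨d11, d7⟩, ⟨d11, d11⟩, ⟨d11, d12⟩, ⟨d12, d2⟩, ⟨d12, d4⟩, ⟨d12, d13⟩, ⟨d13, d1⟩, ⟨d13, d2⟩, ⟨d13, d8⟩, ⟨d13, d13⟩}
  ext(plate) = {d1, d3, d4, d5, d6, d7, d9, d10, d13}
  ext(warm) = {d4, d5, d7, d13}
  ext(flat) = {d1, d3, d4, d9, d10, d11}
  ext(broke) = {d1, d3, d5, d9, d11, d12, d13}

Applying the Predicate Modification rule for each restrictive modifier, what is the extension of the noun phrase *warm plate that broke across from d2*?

{d13}

⟦that broke⟧ = ⟦broke⟧ = {d1, d3, d5, d9, d11, d12, d13}
⟦across from d2⟧ = {x : ⟨x, d2⟩ ∈ ⟦across from⟧} = {d1, d3, d9, d10, d11, d12, d13}
⟦plate⟧ = {d1, d3, d4, d5, d6, d7, d9, d10, d13}
… ∩ ⟦that broke⟧ = {d1, d3, d4, d5, d6, d7, d9, d10, d13} ∩ {d1, d3, d5, d9, d11, d12, d13} = {d1, d3, d5, d9, d13}
… ∩ ⟦across from d2⟧ = {d1, d3, d5, d9, d13} ∩ {d1, d3, d9, d10, d11, d12, d13} = {d1, d3, d9, d13}
… ∩ ⟦warm⟧ = {d1, d3, d9, d13} ∩ {d4, d5, d7, d13} = {d13}
So ⟦warm plate that broke across from d2⟧ = {d13}.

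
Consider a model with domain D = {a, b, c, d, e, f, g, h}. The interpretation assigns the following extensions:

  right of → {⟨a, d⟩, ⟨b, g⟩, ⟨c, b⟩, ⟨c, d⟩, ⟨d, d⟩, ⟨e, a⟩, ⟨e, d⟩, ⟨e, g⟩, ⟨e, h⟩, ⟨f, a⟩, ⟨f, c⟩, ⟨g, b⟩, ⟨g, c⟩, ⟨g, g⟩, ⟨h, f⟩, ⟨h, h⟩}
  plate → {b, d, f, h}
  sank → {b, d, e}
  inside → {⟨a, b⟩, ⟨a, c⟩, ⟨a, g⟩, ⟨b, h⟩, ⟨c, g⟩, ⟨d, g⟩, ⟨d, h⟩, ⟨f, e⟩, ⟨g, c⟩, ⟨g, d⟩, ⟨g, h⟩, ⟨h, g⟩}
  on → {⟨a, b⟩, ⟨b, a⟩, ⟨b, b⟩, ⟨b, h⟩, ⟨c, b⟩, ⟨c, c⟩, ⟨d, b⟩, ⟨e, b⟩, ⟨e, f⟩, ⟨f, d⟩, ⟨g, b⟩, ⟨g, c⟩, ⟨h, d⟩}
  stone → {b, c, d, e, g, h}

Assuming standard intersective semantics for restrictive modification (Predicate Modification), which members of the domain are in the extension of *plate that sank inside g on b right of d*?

{d}

⟦that sank⟧ = ⟦sank⟧ = {b, d, e}
⟦inside g⟧ = {x : ⟨x, g⟩ ∈ ⟦inside⟧} = {a, c, d, h}
⟦on b⟧ = {x : ⟨x, b⟩ ∈ ⟦on⟧} = {a, b, c, d, e, g}
⟦right of d⟧ = {x : ⟨x, d⟩ ∈ ⟦right of⟧} = {a, c, d, e}
⟦plate⟧ = {b, d, f, h}
… ∩ ⟦that sank⟧ = {b, d, f, h} ∩ {b, d, e} = {b, d}
… ∩ ⟦inside g⟧ = {b, d} ∩ {a, c, d, h} = {d}
… ∩ ⟦on b⟧ = {d} ∩ {a, b, c, d, e, g} = {d}
… ∩ ⟦right of d⟧ = {d} ∩ {a, c, d, e} = {d}
So ⟦plate that sank inside g on b right of d⟧ = {d}.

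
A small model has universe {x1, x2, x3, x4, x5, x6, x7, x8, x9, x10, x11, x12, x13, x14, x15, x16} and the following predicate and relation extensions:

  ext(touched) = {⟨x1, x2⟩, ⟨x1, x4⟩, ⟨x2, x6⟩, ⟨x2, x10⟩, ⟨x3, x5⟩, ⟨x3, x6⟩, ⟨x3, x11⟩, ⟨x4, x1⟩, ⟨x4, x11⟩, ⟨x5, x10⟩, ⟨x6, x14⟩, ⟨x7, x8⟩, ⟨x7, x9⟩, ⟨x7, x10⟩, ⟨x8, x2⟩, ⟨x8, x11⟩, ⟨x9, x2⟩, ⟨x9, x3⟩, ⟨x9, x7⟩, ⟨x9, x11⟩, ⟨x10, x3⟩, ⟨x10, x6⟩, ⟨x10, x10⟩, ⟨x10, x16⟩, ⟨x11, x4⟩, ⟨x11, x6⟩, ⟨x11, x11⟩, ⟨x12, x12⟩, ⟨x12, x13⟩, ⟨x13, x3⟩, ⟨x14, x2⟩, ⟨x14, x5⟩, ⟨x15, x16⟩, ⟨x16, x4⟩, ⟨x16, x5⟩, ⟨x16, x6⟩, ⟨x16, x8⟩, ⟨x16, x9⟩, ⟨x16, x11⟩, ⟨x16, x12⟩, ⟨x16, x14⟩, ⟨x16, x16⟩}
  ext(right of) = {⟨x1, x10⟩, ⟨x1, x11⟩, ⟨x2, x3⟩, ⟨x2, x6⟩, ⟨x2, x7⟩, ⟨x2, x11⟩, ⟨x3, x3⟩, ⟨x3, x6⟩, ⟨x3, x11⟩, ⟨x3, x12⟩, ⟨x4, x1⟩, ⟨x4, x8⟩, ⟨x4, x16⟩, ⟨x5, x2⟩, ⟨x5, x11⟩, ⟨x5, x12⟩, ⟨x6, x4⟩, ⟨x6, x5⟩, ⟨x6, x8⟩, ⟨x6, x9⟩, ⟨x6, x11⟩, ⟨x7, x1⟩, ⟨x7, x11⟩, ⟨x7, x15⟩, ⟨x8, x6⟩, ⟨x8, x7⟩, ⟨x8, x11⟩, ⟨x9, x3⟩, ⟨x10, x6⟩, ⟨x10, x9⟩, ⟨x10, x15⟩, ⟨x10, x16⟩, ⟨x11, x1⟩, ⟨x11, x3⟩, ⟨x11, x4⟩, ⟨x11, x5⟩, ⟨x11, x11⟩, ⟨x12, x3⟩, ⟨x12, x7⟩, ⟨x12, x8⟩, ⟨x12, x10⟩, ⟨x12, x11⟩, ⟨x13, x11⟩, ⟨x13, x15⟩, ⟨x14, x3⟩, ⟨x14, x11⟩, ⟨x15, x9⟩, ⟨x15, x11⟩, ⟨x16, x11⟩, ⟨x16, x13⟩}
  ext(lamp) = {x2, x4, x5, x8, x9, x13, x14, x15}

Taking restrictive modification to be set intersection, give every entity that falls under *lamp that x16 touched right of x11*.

⟦that x16 touched⟧ = {x : ⟨x16, x⟩ ∈ ⟦touched⟧} = {x4, x5, x6, x8, x9, x11, x12, x14, x16}
⟦right of x11⟧ = {x : ⟨x, x11⟩ ∈ ⟦right of⟧} = {x1, x2, x3, x5, x6, x7, x8, x11, x12, x13, x14, x15, x16}
⟦lamp⟧ = {x2, x4, x5, x8, x9, x13, x14, x15}
… ∩ ⟦that x16 touched⟧ = {x2, x4, x5, x8, x9, x13, x14, x15} ∩ {x4, x5, x6, x8, x9, x11, x12, x14, x16} = {x4, x5, x8, x9, x14}
… ∩ ⟦right of x11⟧ = {x4, x5, x8, x9, x14} ∩ {x1, x2, x3, x5, x6, x7, x8, x11, x12, x13, x14, x15, x16} = {x5, x8, x14}
So ⟦lamp that x16 touched right of x11⟧ = {x5, x8, x14}.

{x5, x8, x14}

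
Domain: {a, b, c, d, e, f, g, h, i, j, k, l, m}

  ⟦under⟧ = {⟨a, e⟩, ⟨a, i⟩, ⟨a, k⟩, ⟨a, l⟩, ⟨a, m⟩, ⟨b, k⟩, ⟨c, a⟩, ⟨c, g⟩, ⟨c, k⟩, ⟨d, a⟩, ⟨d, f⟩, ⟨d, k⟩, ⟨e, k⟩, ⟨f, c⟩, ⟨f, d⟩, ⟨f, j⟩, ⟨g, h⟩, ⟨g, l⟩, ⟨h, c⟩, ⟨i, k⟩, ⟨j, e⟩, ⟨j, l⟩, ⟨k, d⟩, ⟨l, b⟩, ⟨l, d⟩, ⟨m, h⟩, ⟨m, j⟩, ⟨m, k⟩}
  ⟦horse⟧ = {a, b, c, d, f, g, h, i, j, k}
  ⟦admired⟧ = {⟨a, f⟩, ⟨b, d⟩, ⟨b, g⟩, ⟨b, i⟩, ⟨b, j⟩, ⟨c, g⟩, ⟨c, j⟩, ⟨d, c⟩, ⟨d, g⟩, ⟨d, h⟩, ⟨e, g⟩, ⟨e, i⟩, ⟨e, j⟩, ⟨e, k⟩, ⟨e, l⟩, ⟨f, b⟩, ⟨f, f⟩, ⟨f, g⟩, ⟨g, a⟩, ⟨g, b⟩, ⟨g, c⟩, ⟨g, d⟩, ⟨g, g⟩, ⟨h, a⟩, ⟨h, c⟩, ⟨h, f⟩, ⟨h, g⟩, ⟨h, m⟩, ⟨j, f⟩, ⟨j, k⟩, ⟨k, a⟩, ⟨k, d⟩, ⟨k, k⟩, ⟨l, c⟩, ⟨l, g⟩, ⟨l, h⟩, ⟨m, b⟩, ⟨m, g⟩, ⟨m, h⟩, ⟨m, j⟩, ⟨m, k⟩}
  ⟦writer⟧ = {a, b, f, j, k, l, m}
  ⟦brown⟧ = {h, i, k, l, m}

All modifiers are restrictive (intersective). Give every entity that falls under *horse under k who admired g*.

⟦under k⟧ = {x : ⟨x, k⟩ ∈ ⟦under⟧} = {a, b, c, d, e, i, m}
⟦who admired g⟧ = {x : ⟨x, g⟩ ∈ ⟦admired⟧} = {b, c, d, e, f, g, h, l, m}
⟦horse⟧ = {a, b, c, d, f, g, h, i, j, k}
… ∩ ⟦under k⟧ = {a, b, c, d, f, g, h, i, j, k} ∩ {a, b, c, d, e, i, m} = {a, b, c, d, i}
… ∩ ⟦who admired g⟧ = {a, b, c, d, i} ∩ {b, c, d, e, f, g, h, l, m} = {b, c, d}
So ⟦horse under k who admired g⟧ = {b, c, d}.

{b, c, d}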